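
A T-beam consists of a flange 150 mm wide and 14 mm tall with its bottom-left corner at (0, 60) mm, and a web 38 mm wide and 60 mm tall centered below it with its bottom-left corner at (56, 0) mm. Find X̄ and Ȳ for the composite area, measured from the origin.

Part | A | x̄ᵢ | ȳᵢ | A·x̄ᵢ | A·ȳᵢ
web | 2280.00 | 75.00 | 30.00 | 171000.00 | 68400.00
flange | 2100.00 | 75.00 | 67.00 | 157500.00 | 140700.00
Σ | 4380.00 |  |  | 328500.00 | 209100.00
X̄ = 328500.00 / 4380.00 = 75.00 mm
Ȳ = 209100.00 / 4380.00 = 47.74 mm

X̄ = 75.00 mm, Ȳ = 47.74 mm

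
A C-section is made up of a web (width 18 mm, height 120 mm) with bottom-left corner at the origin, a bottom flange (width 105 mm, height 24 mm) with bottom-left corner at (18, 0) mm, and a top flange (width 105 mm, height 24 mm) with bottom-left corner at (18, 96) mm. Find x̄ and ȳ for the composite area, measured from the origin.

x̄ = 52.05 mm, ȳ = 60.00 mm

Part | A | x̄ᵢ | ȳᵢ | A·x̄ᵢ | A·ȳᵢ
web | 2160.00 | 9.00 | 60.00 | 19440.00 | 129600.00
bottom flange | 2520.00 | 70.50 | 12.00 | 177660.00 | 30240.00
top flange | 2520.00 | 70.50 | 108.00 | 177660.00 | 272160.00
Σ | 7200.00 |  |  | 374760.00 | 432000.00
x̄ = 374760.00 / 7200.00 = 52.05 mm
ȳ = 432000.00 / 7200.00 = 60.00 mm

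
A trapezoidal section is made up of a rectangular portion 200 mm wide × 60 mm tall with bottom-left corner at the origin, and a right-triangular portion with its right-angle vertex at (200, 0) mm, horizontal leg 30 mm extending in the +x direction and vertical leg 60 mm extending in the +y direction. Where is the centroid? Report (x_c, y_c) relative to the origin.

Part | A | x̄ᵢ | ȳᵢ | A·x̄ᵢ | A·ȳᵢ
rectangular portion | 12000.00 | 100.00 | 30.00 | 1200000.00 | 360000.00
triangular portion | 900.00 | 210.00 | 20.00 | 189000.00 | 18000.00
Σ | 12900.00 |  |  | 1389000.00 | 378000.00
x_c = 1389000.00 / 12900.00 = 107.67 mm
y_c = 378000.00 / 12900.00 = 29.30 mm

x_c = 107.67 mm, y_c = 29.30 mm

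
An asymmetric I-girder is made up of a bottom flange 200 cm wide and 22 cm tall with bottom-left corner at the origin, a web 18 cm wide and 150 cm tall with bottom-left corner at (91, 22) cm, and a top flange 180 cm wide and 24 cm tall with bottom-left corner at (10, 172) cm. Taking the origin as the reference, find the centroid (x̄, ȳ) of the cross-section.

Part | A | x̄ᵢ | ȳᵢ | A·x̄ᵢ | A·ȳᵢ
bottom flange | 4400.00 | 100.00 | 11.00 | 440000.00 | 48400.00
web | 2700.00 | 100.00 | 97.00 | 270000.00 | 261900.00
top flange | 4320.00 | 100.00 | 184.00 | 432000.00 | 794880.00
Σ | 11420.00 |  |  | 1142000.00 | 1105180.00
x̄ = 1142000.00 / 11420.00 = 100.00 cm
ȳ = 1105180.00 / 11420.00 = 96.78 cm

x̄ = 100.00 cm, ȳ = 96.78 cm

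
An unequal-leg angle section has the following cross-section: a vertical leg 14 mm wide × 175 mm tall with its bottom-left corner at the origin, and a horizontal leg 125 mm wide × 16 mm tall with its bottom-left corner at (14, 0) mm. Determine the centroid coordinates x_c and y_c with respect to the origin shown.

vertical leg: A = 14 × 175 = 2450.00, centroid at (7.00, 87.50).
horizontal leg: A = 125 × 16 = 2000.00, centroid at (76.50, 8.00).
ΣA = 4450.00 mm², ΣAx_c = 170150.00 mm³, ΣAy_c = 230375.00 mm³.
x_c = 170150.00/4450.00 = 38.24 mm; y_c = 230375.00/4450.00 = 51.77 mm.

x_c = 38.24 mm, y_c = 51.77 mm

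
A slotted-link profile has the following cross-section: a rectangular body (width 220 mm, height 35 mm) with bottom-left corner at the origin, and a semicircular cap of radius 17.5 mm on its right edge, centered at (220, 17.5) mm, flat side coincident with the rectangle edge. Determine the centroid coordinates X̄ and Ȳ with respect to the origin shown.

Part | A | x̄ᵢ | ȳᵢ | A·x̄ᵢ | A·ȳᵢ
rectangular body | 7700.00 | 110.00 | 17.50 | 847000.00 | 134750.00
semicircular end | 481.06 | 227.43 | 17.50 | 109405.32 | 8418.49
Σ | 8181.06 |  |  | 956405.32 | 143168.49
X̄ = 956405.32 / 8181.06 = 116.90 mm
Ȳ = 143168.49 / 8181.06 = 17.50 mm

X̄ = 116.90 mm, Ȳ = 17.50 mm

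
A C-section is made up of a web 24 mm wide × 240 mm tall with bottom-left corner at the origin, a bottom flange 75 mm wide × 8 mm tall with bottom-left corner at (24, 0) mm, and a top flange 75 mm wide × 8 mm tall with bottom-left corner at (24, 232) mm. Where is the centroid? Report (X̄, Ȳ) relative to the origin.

X̄ = 20.53 mm, Ȳ = 120.00 mm

Part | A | x̄ᵢ | ȳᵢ | A·x̄ᵢ | A·ȳᵢ
web | 5760.00 | 12.00 | 120.00 | 69120.00 | 691200.00
bottom flange | 600.00 | 61.50 | 4.00 | 36900.00 | 2400.00
top flange | 600.00 | 61.50 | 236.00 | 36900.00 | 141600.00
Σ | 6960.00 |  |  | 142920.00 | 835200.00
X̄ = 142920.00 / 6960.00 = 20.53 mm
Ȳ = 835200.00 / 6960.00 = 120.00 mm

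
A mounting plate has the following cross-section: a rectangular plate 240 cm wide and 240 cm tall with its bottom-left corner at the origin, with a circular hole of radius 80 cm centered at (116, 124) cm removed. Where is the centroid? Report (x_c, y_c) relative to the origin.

x_c = 122.15 cm, y_c = 117.85 cm

plate: A = 240 × 240 = 57600.00, centroid at (120.00, 120.00).
hole: A = −π·80² = -20106.19, centroid at (116.00, 124.00).
ΣA = 37493.81 cm², ΣAx_c = 4579681.61 cm³, ΣAy_c = 4418832.07 cm³.
x_c = 4579681.61/37493.81 = 122.15 cm; y_c = 4418832.07/37493.81 = 117.85 cm.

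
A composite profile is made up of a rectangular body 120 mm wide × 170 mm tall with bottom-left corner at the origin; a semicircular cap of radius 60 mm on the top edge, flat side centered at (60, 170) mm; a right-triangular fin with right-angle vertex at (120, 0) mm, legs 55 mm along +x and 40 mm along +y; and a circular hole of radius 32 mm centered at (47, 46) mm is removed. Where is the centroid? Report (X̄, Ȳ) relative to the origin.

X̄ = 65.35 mm, Ȳ = 113.04 mm

Part | A | x̄ᵢ | ȳᵢ | A·x̄ᵢ | A·ȳᵢ
rectangular body | 20400.00 | 60.00 | 85.00 | 1224000.00 | 1734000.00
semicircular top | 5654.87 | 60.00 | 195.46 | 339292.01 | 1105327.35
triangular fin | 1100.00 | 138.33 | 13.33 | 152166.67 | 14666.67
hole | -3216.99 | 47.00 | 46.00 | -151198.57 | -147981.58
Σ | 23937.88 |  |  | 1564260.10 | 2706012.44
X̄ = 1564260.10 / 23937.88 = 65.35 mm
Ȳ = 2706012.44 / 23937.88 = 113.04 mm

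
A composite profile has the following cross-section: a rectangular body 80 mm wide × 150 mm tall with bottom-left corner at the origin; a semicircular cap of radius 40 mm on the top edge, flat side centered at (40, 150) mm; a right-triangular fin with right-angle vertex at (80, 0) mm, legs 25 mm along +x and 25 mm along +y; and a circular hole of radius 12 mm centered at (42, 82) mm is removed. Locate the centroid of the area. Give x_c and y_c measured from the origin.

x_c = 40.99 mm, y_c = 89.41 mm

Part | A | x̄ᵢ | ȳᵢ | A·x̄ᵢ | A·ȳᵢ
rectangular body | 12000.00 | 40.00 | 75.00 | 480000.00 | 900000.00
semicircular top | 2513.27 | 40.00 | 166.98 | 100530.96 | 419657.79
triangular fin | 312.50 | 88.33 | 8.33 | 27604.17 | 2604.17
hole | -452.39 | 42.00 | 82.00 | -19000.35 | -37095.93
Σ | 14373.38 |  |  | 589134.78 | 1285166.03
x_c = 589134.78 / 14373.38 = 40.99 mm
y_c = 1285166.03 / 14373.38 = 89.41 mm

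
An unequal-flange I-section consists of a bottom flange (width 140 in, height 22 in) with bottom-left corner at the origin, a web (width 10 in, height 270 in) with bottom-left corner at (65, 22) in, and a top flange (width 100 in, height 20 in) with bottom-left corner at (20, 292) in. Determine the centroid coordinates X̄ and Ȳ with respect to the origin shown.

Part | A | x̄ᵢ | ȳᵢ | A·x̄ᵢ | A·ȳᵢ
bottom flange | 3080.00 | 70.00 | 11.00 | 215600.00 | 33880.00
web | 2700.00 | 70.00 | 157.00 | 189000.00 | 423900.00
top flange | 2000.00 | 70.00 | 302.00 | 140000.00 | 604000.00
Σ | 7780.00 |  |  | 544600.00 | 1061780.00
X̄ = 544600.00 / 7780.00 = 70.00 in
Ȳ = 1061780.00 / 7780.00 = 136.48 in

X̄ = 70.00 in, Ȳ = 136.48 in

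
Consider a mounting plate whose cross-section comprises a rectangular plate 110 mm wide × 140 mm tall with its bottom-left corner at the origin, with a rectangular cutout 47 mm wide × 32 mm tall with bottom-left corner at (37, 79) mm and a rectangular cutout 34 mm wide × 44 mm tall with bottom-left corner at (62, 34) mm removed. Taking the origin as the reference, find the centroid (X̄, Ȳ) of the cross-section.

X̄ = 51.44 mm, Ȳ = 68.66 mm

plate: A = 110 × 140 = 15400.00, centroid at (55.00, 70.00).
hole 1: A = −(47 × 32) = -1504.00, centroid at (60.50, 95.00).
hole 2: A = −(34 × 44) = -1496.00, centroid at (79.00, 56.00).
ΣA = 12400.00 mm², ΣAX̄ = 637824.00 mm³, ΣAȲ = 851344.00 mm³.
X̄ = 637824.00/12400.00 = 51.44 mm; Ȳ = 851344.00/12400.00 = 68.66 mm.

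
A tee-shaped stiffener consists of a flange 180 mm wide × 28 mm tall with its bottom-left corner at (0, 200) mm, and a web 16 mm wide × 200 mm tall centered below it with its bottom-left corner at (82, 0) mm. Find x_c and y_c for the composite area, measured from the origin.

x_c = 90.00 mm, y_c = 169.73 mm

Part | A | x̄ᵢ | ȳᵢ | A·x̄ᵢ | A·ȳᵢ
web | 3200.00 | 90.00 | 100.00 | 288000.00 | 320000.00
flange | 5040.00 | 90.00 | 214.00 | 453600.00 | 1078560.00
Σ | 8240.00 |  |  | 741600.00 | 1398560.00
x_c = 741600.00 / 8240.00 = 90.00 mm
y_c = 1398560.00 / 8240.00 = 169.73 mm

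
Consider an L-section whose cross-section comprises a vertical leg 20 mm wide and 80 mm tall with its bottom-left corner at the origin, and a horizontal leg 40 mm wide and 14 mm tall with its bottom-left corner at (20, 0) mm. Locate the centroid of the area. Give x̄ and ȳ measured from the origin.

vertical leg: A = 20 × 80 = 1600.00, centroid at (10.00, 40.00).
horizontal leg: A = 40 × 14 = 560.00, centroid at (40.00, 7.00).
ΣA = 2160.00 mm², ΣAx̄ = 38400.00 mm³, ΣAȳ = 67920.00 mm³.
x̄ = 38400.00/2160.00 = 17.78 mm; ȳ = 67920.00/2160.00 = 31.44 mm.

x̄ = 17.78 mm, ȳ = 31.44 mm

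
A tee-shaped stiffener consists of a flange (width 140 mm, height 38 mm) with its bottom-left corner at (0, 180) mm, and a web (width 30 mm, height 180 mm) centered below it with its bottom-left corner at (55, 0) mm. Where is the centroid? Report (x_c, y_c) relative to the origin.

Part | A | x̄ᵢ | ȳᵢ | A·x̄ᵢ | A·ȳᵢ
web | 5400.00 | 70.00 | 90.00 | 378000.00 | 486000.00
flange | 5320.00 | 70.00 | 199.00 | 372400.00 | 1058680.00
Σ | 10720.00 |  |  | 750400.00 | 1544680.00
x_c = 750400.00 / 10720.00 = 70.00 mm
y_c = 1544680.00 / 10720.00 = 144.09 mm

x_c = 70.00 mm, y_c = 144.09 mm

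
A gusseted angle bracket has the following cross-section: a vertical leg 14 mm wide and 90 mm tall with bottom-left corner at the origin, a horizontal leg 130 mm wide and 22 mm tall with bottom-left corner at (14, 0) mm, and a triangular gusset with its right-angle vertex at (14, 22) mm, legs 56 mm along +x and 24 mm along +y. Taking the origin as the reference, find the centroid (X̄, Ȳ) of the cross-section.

vertical leg: A = 14 × 90 = 1260.00, centroid at (7.00, 45.00).
horizontal leg: A = 130 × 22 = 2860.00, centroid at (79.00, 11.00).
gusset: A = ½·56·24 = 672.00, centroid at (32.67, 30.00).
ΣA = 4792.00 mm², ΣAX̄ = 256712.00 mm³, ΣAȲ = 108320.00 mm³.
X̄ = 256712.00/4792.00 = 53.57 mm; Ȳ = 108320.00/4792.00 = 22.60 mm.

X̄ = 53.57 mm, Ȳ = 22.60 mm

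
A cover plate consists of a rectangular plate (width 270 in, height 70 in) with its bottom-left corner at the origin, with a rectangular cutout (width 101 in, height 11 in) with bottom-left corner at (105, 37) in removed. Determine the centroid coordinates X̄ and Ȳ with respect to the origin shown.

X̄ = 133.72 in, Ȳ = 34.53 in

plate: A = 270 × 70 = 18900.00, centroid at (135.00, 35.00).
hole: A = −(101 × 11) = -1111.00, centroid at (155.50, 42.50).
ΣA = 17789.00 in²
ΣAX̄ = (18900.00)(135.00) + (-1111.00)(155.50) = 2378739.50 in³
ΣAȲ = (18900.00)(35.00) + (-1111.00)(42.50) = 614282.50 in³
X̄ = 2378739.50 / 17789.00 = 133.72 in
Ȳ = 614282.50 / 17789.00 = 34.53 in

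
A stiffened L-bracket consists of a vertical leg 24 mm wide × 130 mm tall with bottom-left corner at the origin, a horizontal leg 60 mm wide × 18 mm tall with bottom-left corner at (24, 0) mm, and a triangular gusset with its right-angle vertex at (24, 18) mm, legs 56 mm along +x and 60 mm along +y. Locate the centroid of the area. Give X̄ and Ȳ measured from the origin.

X̄ = 28.48 mm, Ȳ = 47.00 mm

Part | A | x̄ᵢ | ȳᵢ | A·x̄ᵢ | A·ȳᵢ
vertical leg | 3120.00 | 12.00 | 65.00 | 37440.00 | 202800.00
horizontal leg | 1080.00 | 54.00 | 9.00 | 58320.00 | 9720.00
gusset | 1680.00 | 42.67 | 38.00 | 71680.00 | 63840.00
Σ | 5880.00 |  |  | 167440.00 | 276360.00
X̄ = 167440.00 / 5880.00 = 28.48 mm
Ȳ = 276360.00 / 5880.00 = 47.00 mm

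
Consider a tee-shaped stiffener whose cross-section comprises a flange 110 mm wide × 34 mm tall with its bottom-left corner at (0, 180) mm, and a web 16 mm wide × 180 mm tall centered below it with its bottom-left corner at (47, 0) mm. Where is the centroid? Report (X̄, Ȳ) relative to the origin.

web: A = 16 × 180 = 2880.00, centroid at (55.00, 90.00).
flange: A = 110 × 34 = 3740.00, centroid at (55.00, 197.00).
ΣA = 6620.00 mm²
ΣAX̄ = (2880.00)(55.00) + (3740.00)(55.00) = 364100.00 mm³
ΣAȲ = (2880.00)(90.00) + (3740.00)(197.00) = 995980.00 mm³
X̄ = 364100.00 / 6620.00 = 55.00 mm
Ȳ = 995980.00 / 6620.00 = 150.45 mm

X̄ = 55.00 mm, Ȳ = 150.45 mm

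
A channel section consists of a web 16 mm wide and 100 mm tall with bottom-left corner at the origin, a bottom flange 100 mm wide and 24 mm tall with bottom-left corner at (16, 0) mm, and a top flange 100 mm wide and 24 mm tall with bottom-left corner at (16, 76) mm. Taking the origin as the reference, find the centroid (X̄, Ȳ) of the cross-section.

Part | A | x̄ᵢ | ȳᵢ | A·x̄ᵢ | A·ȳᵢ
web | 1600.00 | 8.00 | 50.00 | 12800.00 | 80000.00
bottom flange | 2400.00 | 66.00 | 12.00 | 158400.00 | 28800.00
top flange | 2400.00 | 66.00 | 88.00 | 158400.00 | 211200.00
Σ | 6400.00 |  |  | 329600.00 | 320000.00
X̄ = 329600.00 / 6400.00 = 51.50 mm
Ȳ = 320000.00 / 6400.00 = 50.00 mm

X̄ = 51.50 mm, Ȳ = 50.00 mm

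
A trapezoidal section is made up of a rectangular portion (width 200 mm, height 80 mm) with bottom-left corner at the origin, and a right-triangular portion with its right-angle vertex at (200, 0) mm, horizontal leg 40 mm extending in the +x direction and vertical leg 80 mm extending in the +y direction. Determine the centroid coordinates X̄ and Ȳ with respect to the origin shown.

X̄ = 110.30 mm, Ȳ = 38.79 mm

rectangular portion: A = 200 × 80 = 16000.00, centroid at (100.00, 40.00).
triangular portion: A = ½·40·80 = 1600.00, centroid at (213.33, 26.67).
ΣA = 17600.00 mm², ΣAX̄ = 1941333.33 mm³, ΣAȲ = 682666.67 mm³.
X̄ = 1941333.33/17600.00 = 110.30 mm; Ȳ = 682666.67/17600.00 = 38.79 mm.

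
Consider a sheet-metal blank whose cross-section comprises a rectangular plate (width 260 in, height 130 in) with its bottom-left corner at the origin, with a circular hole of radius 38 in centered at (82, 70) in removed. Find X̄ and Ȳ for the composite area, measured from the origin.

Part | A | x̄ᵢ | ȳᵢ | A·x̄ᵢ | A·ȳᵢ
plate | 33800.00 | 130.00 | 65.00 | 4394000.00 | 2197000.00
hole | -4536.46 | 82.00 | 70.00 | -371989.70 | -317552.19
Σ | 29263.54 |  |  | 4022010.30 | 1879447.81
X̄ = 4022010.30 / 29263.54 = 137.44 in
Ȳ = 1879447.81 / 29263.54 = 64.22 in

X̄ = 137.44 in, Ȳ = 64.22 in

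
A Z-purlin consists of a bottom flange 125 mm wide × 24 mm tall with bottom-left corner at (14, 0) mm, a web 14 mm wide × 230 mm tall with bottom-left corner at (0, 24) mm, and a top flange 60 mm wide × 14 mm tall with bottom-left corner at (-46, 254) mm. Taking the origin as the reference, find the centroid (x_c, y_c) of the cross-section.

x_c = 33.80 mm, y_c = 99.55 mm

bottom flange: A = 125 × 24 = 3000.00, centroid at (76.50, 12.00).
web: A = 14 × 230 = 3220.00, centroid at (7.00, 139.00).
top flange: A = 60 × 14 = 840.00, centroid at (-16.00, 261.00).
ΣA = 7060.00 mm²
ΣAx_c = (3000.00)(76.50) + (3220.00)(7.00) + (840.00)(-16.00) = 238600.00 mm³
ΣAy_c = (3000.00)(12.00) + (3220.00)(139.00) + (840.00)(261.00) = 702820.00 mm³
x_c = 238600.00 / 7060.00 = 33.80 mm
y_c = 702820.00 / 7060.00 = 99.55 mm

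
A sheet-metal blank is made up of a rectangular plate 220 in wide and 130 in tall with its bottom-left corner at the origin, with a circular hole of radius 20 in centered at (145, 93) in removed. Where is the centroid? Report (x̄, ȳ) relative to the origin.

Part | A | x̄ᵢ | ȳᵢ | A·x̄ᵢ | A·ȳᵢ
plate | 28600.00 | 110.00 | 65.00 | 3146000.00 | 1859000.00
hole | -1256.64 | 145.00 | 93.00 | -182212.37 | -116867.25
Σ | 27343.36 |  |  | 2963787.63 | 1742132.75
x̄ = 2963787.63 / 27343.36 = 108.39 in
ȳ = 1742132.75 / 27343.36 = 63.71 in

x̄ = 108.39 in, ȳ = 63.71 in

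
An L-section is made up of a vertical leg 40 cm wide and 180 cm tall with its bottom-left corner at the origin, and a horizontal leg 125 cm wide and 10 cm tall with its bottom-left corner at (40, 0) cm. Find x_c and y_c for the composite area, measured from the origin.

x_c = 32.20 cm, y_c = 77.43 cm

vertical leg: A = 40 × 180 = 7200.00, centroid at (20.00, 90.00).
horizontal leg: A = 125 × 10 = 1250.00, centroid at (102.50, 5.00).
ΣA = 8450.00 cm², ΣAx_c = 272125.00 cm³, ΣAy_c = 654250.00 cm³.
x_c = 272125.00/8450.00 = 32.20 cm; y_c = 654250.00/8450.00 = 77.43 cm.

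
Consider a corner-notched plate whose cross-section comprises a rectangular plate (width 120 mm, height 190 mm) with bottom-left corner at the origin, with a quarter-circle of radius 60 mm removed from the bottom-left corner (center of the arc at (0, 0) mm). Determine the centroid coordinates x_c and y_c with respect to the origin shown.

plate: A = 120 × 190 = 22800.00, centroid at (60.00, 95.00).
removed quarter-circle: A = −¼π·60² = -2827.43, centroid at (25.46, 25.46).
ΣA = 19972.57 mm², ΣAx_c = 1296000.00 mm³, ΣAy_c = 2094000.00 mm³.
x_c = 1296000.00/19972.57 = 64.89 mm; y_c = 2094000.00/19972.57 = 104.84 mm.

x_c = 64.89 mm, y_c = 104.84 mm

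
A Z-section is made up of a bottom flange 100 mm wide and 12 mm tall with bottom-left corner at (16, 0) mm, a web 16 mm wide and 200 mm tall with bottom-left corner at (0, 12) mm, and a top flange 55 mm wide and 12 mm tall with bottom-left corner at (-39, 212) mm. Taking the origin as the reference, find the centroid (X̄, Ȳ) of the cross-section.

X̄ = 19.21 mm, Ȳ = 100.69 mm

Part | A | x̄ᵢ | ȳᵢ | A·x̄ᵢ | A·ȳᵢ
bottom flange | 1200.00 | 66.00 | 6.00 | 79200.00 | 7200.00
web | 3200.00 | 8.00 | 112.00 | 25600.00 | 358400.00
top flange | 660.00 | -11.50 | 218.00 | -7590.00 | 143880.00
Σ | 5060.00 |  |  | 97210.00 | 509480.00
X̄ = 97210.00 / 5060.00 = 19.21 mm
Ȳ = 509480.00 / 5060.00 = 100.69 mm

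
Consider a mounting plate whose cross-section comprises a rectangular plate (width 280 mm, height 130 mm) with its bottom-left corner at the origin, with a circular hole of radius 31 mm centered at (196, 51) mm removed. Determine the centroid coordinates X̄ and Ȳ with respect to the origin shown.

Part | A | x̄ᵢ | ȳᵢ | A·x̄ᵢ | A·ȳᵢ
plate | 36400.00 | 140.00 | 65.00 | 5096000.00 | 2366000.00
hole | -3019.07 | 196.00 | 51.00 | -591737.83 | -153972.60
Σ | 33380.93 |  |  | 4504262.17 | 2212027.40
X̄ = 4504262.17 / 33380.93 = 134.94 mm
Ȳ = 2212027.40 / 33380.93 = 66.27 mm

X̄ = 134.94 mm, Ȳ = 66.27 mm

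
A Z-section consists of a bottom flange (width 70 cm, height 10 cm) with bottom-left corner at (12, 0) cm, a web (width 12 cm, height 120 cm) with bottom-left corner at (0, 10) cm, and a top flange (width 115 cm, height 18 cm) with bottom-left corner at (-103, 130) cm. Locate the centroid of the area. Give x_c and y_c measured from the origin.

x_c = -12.50 cm, y_c = 93.12 cm

Part | A | x̄ᵢ | ȳᵢ | A·x̄ᵢ | A·ȳᵢ
bottom flange | 700.00 | 47.00 | 5.00 | 32900.00 | 3500.00
web | 1440.00 | 6.00 | 70.00 | 8640.00 | 100800.00
top flange | 2070.00 | -45.50 | 139.00 | -94185.00 | 287730.00
Σ | 4210.00 |  |  | -52645.00 | 392030.00
x_c = -52645.00 / 4210.00 = -12.50 cm
y_c = 392030.00 / 4210.00 = 93.12 cm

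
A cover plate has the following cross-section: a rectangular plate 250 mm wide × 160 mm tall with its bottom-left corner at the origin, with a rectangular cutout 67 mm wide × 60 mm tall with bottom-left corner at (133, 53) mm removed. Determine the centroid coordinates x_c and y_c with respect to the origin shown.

plate: A = 250 × 160 = 40000.00, centroid at (125.00, 80.00).
hole: A = −(67 × 60) = -4020.00, centroid at (166.50, 83.00).
ΣA = 35980.00 mm², ΣAx_c = 4330670.00 mm³, ΣAy_c = 2866340.00 mm³.
x_c = 4330670.00/35980.00 = 120.36 mm; y_c = 2866340.00/35980.00 = 79.66 mm.

x_c = 120.36 mm, y_c = 79.66 mm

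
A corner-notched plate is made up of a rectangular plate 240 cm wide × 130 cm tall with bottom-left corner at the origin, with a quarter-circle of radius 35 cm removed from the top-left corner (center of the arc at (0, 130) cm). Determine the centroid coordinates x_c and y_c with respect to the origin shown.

plate: A = 240 × 130 = 31200.00, centroid at (120.00, 65.00).
removed quarter-circle: A = −¼π·35² = -962.11, centroid at (14.85, 115.15).
ΣA = 30237.89 cm²
ΣAx_c = (31200.00)(120.00) + (-962.11)(14.85) = 3729708.33 cm³
ΣAy_c = (31200.00)(65.00) + (-962.11)(115.15) = 1917217.01 cm³
x_c = 3729708.33 / 30237.89 = 123.35 cm
y_c = 1917217.01 / 30237.89 = 63.40 cm

x_c = 123.35 cm, y_c = 63.40 cm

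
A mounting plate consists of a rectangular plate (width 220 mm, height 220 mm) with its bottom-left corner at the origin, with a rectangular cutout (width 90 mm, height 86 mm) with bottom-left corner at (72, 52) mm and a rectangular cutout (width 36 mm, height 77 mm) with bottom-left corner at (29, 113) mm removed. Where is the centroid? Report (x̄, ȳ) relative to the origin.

Part | A | x̄ᵢ | ȳᵢ | A·x̄ᵢ | A·ȳᵢ
plate | 48400.00 | 110.00 | 110.00 | 5324000.00 | 5324000.00
hole 1 | -7740.00 | 117.00 | 95.00 | -905580.00 | -735300.00
hole 2 | -2772.00 | 47.00 | 151.50 | -130284.00 | -419958.00
Σ | 37888.00 |  |  | 4288136.00 | 4168742.00
x̄ = 4288136.00 / 37888.00 = 113.18 mm
ȳ = 4168742.00 / 37888.00 = 110.03 mm

x̄ = 113.18 mm, ȳ = 110.03 mm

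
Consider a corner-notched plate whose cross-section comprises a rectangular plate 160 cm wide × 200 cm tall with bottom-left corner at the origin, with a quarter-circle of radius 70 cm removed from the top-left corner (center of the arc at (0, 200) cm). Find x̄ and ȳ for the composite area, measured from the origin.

x̄ = 86.88 cm, ȳ = 90.39 cm

plate: A = 160 × 200 = 32000.00, centroid at (80.00, 100.00).
removed quarter-circle: A = −¼π·70² = -3848.45, centroid at (29.71, 170.29).
ΣA = 28151.55 cm²
ΣAx̄ = (32000.00)(80.00) + (-3848.45)(29.71) = 2445666.67 cm³
ΣAȳ = (32000.00)(100.00) + (-3848.45)(170.29) = 2544643.13 cm³
x̄ = 2445666.67 / 28151.55 = 86.88 cm
ȳ = 2544643.13 / 28151.55 = 90.39 cm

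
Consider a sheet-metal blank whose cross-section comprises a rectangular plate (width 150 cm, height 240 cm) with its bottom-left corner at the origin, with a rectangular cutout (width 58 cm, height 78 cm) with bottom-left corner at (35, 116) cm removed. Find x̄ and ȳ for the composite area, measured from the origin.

Part | A | x̄ᵢ | ȳᵢ | A·x̄ᵢ | A·ȳᵢ
plate | 36000.00 | 75.00 | 120.00 | 2700000.00 | 4320000.00
hole | -4524.00 | 64.00 | 155.00 | -289536.00 | -701220.00
Σ | 31476.00 |  |  | 2410464.00 | 3618780.00
x̄ = 2410464.00 / 31476.00 = 76.58 cm
ȳ = 3618780.00 / 31476.00 = 114.97 cm

x̄ = 76.58 cm, ȳ = 114.97 cm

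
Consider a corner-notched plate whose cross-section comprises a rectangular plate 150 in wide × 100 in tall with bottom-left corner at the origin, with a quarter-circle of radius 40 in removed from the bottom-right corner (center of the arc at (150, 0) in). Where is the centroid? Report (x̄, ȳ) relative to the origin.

x̄ = 69.69 in, ȳ = 53.02 in

plate: A = 150 × 100 = 15000.00, centroid at (75.00, 50.00).
removed quarter-circle: A = −¼π·40² = -1256.64, centroid at (133.02, 16.98).
ΣA = 13743.36 in², ΣAx̄ = 957837.77 in³, ΣAȳ = 728666.67 in³.
x̄ = 957837.77/13743.36 = 69.69 in; ȳ = 728666.67/13743.36 = 53.02 in.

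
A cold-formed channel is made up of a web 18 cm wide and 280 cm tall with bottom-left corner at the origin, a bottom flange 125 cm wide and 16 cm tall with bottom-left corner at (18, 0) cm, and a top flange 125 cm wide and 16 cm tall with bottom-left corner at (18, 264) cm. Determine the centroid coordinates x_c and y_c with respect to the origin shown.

x_c = 40.64 cm, y_c = 140.00 cm

web: A = 18 × 280 = 5040.00, centroid at (9.00, 140.00).
bottom flange: A = 125 × 16 = 2000.00, centroid at (80.50, 8.00).
top flange: A = 125 × 16 = 2000.00, centroid at (80.50, 272.00).
ΣA = 9040.00 cm², ΣAx_c = 367360.00 cm³, ΣAy_c = 1265600.00 cm³.
x_c = 367360.00/9040.00 = 40.64 cm; y_c = 1265600.00/9040.00 = 140.00 cm.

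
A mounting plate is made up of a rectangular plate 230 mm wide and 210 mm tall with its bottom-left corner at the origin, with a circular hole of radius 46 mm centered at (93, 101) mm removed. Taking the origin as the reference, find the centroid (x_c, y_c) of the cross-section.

plate: A = 230 × 210 = 48300.00, centroid at (115.00, 105.00).
hole: A = −π·46² = -6647.61, centroid at (93.00, 101.00).
ΣA = 41652.39 mm²
ΣAx_c = (48300.00)(115.00) + (-6647.61)(93.00) = 4936272.26 mm³
ΣAy_c = (48300.00)(105.00) + (-6647.61)(101.00) = 4400091.38 mm³
x_c = 4936272.26 / 41652.39 = 118.51 mm
y_c = 4400091.38 / 41652.39 = 105.64 mm

x_c = 118.51 mm, y_c = 105.64 mm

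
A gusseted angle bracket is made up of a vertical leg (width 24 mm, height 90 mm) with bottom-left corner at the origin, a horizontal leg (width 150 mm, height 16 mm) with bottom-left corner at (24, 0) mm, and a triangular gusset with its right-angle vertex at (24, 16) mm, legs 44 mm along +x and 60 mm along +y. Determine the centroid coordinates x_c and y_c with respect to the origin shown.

x_c = 53.50 mm, y_c = 27.88 mm

Part | A | x̄ᵢ | ȳᵢ | A·x̄ᵢ | A·ȳᵢ
vertical leg | 2160.00 | 12.00 | 45.00 | 25920.00 | 97200.00
horizontal leg | 2400.00 | 99.00 | 8.00 | 237600.00 | 19200.00
gusset | 1320.00 | 38.67 | 36.00 | 51040.00 | 47520.00
Σ | 5880.00 |  |  | 314560.00 | 163920.00
x_c = 314560.00 / 5880.00 = 53.50 mm
y_c = 163920.00 / 5880.00 = 27.88 mm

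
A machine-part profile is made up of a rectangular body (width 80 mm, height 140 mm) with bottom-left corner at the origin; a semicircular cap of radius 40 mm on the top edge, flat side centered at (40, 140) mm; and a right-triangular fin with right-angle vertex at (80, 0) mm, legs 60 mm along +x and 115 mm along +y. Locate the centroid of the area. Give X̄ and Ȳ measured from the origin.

X̄ = 52.06 mm, Ȳ = 76.37 mm

rectangular body: A = 80 × 140 = 11200.00, centroid at (40.00, 70.00).
semicircular top: A = ½π·40² = 2513.27, centroid at (40.00, 156.98).
triangular fin: A = ½·60·115 = 3450.00, centroid at (100.00, 38.33).
ΣA = 17163.27 mm², ΣAX̄ = 893530.96 mm³, ΣAȲ = 1310775.04 mm³.
X̄ = 893530.96/17163.27 = 52.06 mm; Ȳ = 1310775.04/17163.27 = 76.37 mm.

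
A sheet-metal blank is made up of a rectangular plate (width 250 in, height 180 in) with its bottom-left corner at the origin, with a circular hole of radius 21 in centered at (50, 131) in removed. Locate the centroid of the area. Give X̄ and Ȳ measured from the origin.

X̄ = 127.38 in, Ȳ = 88.70 in

plate: A = 250 × 180 = 45000.00, centroid at (125.00, 90.00).
hole: A = −π·21² = -1385.44, centroid at (50.00, 131.00).
ΣA = 43614.56 in²
ΣAX̄ = (45000.00)(125.00) + (-1385.44)(50.00) = 5555727.88 in³
ΣAȲ = (45000.00)(90.00) + (-1385.44)(131.00) = 3868507.05 in³
X̄ = 5555727.88 / 43614.56 = 127.38 in
Ȳ = 3868507.05 / 43614.56 = 88.70 in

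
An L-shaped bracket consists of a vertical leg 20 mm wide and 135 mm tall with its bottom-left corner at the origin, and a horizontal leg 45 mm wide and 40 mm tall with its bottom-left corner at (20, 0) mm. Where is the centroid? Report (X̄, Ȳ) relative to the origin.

vertical leg: A = 20 × 135 = 2700.00, centroid at (10.00, 67.50).
horizontal leg: A = 45 × 40 = 1800.00, centroid at (42.50, 20.00).
ΣA = 4500.00 mm²
ΣAX̄ = (2700.00)(10.00) + (1800.00)(42.50) = 103500.00 mm³
ΣAȲ = (2700.00)(67.50) + (1800.00)(20.00) = 218250.00 mm³
X̄ = 103500.00 / 4500.00 = 23.00 mm
Ȳ = 218250.00 / 4500.00 = 48.50 mm

X̄ = 23.00 mm, Ȳ = 48.50 mm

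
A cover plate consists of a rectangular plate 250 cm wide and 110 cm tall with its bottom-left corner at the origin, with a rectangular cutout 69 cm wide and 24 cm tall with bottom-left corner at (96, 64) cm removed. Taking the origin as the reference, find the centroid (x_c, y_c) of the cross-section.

Part | A | x̄ᵢ | ȳᵢ | A·x̄ᵢ | A·ȳᵢ
plate | 27500.00 | 125.00 | 55.00 | 3437500.00 | 1512500.00
hole | -1656.00 | 130.50 | 76.00 | -216108.00 | -125856.00
Σ | 25844.00 |  |  | 3221392.00 | 1386644.00
x_c = 3221392.00 / 25844.00 = 124.65 cm
y_c = 1386644.00 / 25844.00 = 53.65 cm

x_c = 124.65 cm, y_c = 53.65 cm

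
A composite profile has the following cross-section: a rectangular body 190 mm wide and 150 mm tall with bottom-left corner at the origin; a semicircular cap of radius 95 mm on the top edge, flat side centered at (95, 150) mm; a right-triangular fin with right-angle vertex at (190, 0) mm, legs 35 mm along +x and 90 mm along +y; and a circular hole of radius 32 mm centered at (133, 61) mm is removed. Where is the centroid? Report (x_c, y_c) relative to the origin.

rectangular body: A = 190 × 150 = 28500.00, centroid at (95.00, 75.00).
semicircular top: A = ½π·95² = 14176.44, centroid at (95.00, 190.32).
triangular fin: A = ½·35·90 = 1575.00, centroid at (201.67, 30.00).
hole: A = −π·32² = -3216.99, centroid at (133.00, 61.00).
ΣA = 41034.45 mm²
ΣAx_c = (28500.00)(95.00) + (14176.44)(95.00) + (1575.00)(201.67) + (-3216.99)(133.00) = 3944026.71 mm³
ΣAy_c = (28500.00)(75.00) + (14176.44)(190.32) + (1575.00)(30.00) + (-3216.99)(61.00) = 4686562.42 mm³
x_c = 3944026.71 / 41034.45 = 96.12 mm
y_c = 4686562.42 / 41034.45 = 114.21 mm

x_c = 96.12 mm, y_c = 114.21 mm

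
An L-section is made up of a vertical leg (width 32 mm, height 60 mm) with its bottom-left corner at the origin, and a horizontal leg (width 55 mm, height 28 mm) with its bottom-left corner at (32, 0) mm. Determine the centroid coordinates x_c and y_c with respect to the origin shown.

vertical leg: A = 32 × 60 = 1920.00, centroid at (16.00, 30.00).
horizontal leg: A = 55 × 28 = 1540.00, centroid at (59.50, 14.00).
ΣA = 3460.00 mm², ΣAx_c = 122350.00 mm³, ΣAy_c = 79160.00 mm³.
x_c = 122350.00/3460.00 = 35.36 mm; y_c = 79160.00/3460.00 = 22.88 mm.

x_c = 35.36 mm, y_c = 22.88 mm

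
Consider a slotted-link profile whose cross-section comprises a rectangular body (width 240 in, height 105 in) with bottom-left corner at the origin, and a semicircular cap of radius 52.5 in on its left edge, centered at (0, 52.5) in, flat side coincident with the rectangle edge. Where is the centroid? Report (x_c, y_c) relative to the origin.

x_c = 99.14 in, y_c = 52.50 in

rectangular body: A = 240 × 105 = 25200.00, centroid at (120.00, 52.50).
semicircular end: A = ½π·52.5² = 4329.51, centroid at (-22.28, 52.50).
ΣA = 29529.51 in²
ΣAx_c = (25200.00)(120.00) + (4329.51)(-22.28) = 2927531.25 in³
ΣAy_c = (25200.00)(52.50) + (4329.51)(52.50) = 1550299.14 in³
x_c = 2927531.25 / 29529.51 = 99.14 in
y_c = 1550299.14 / 29529.51 = 52.50 in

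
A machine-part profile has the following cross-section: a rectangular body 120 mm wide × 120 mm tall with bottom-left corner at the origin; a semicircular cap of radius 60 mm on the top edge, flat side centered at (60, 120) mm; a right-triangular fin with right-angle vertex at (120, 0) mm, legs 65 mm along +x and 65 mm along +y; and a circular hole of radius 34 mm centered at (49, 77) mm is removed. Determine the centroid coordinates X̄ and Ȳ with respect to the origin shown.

rectangular body: A = 120 × 120 = 14400.00, centroid at (60.00, 60.00).
semicircular top: A = ½π·60² = 5654.87, centroid at (60.00, 145.46).
triangular fin: A = ½·65·65 = 2112.50, centroid at (141.67, 21.67).
hole: A = −π·34² = -3631.68, centroid at (49.00, 77.00).
ΣA = 18535.69 mm²
ΣAX̄ = (14400.00)(60.00) + (5654.87)(60.00) + (2112.50)(141.67) + (-3631.68)(49.00) = 1324610.47 mm³
ΣAȲ = (14400.00)(60.00) + (5654.87)(145.46) + (2112.50)(21.67) + (-3631.68)(77.00) = 1452715.40 mm³
X̄ = 1324610.47 / 18535.69 = 71.46 mm
Ȳ = 1452715.40 / 18535.69 = 78.37 mm

X̄ = 71.46 mm, Ȳ = 78.37 mm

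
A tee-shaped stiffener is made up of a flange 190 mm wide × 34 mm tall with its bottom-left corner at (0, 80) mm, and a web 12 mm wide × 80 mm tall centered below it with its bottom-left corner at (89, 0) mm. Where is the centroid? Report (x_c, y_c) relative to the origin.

x_c = 95.00 mm, y_c = 89.63 mm

web: A = 12 × 80 = 960.00, centroid at (95.00, 40.00).
flange: A = 190 × 34 = 6460.00, centroid at (95.00, 97.00).
ΣA = 7420.00 mm²
ΣAx_c = (960.00)(95.00) + (6460.00)(95.00) = 704900.00 mm³
ΣAy_c = (960.00)(40.00) + (6460.00)(97.00) = 665020.00 mm³
x_c = 704900.00 / 7420.00 = 95.00 mm
y_c = 665020.00 / 7420.00 = 89.63 mm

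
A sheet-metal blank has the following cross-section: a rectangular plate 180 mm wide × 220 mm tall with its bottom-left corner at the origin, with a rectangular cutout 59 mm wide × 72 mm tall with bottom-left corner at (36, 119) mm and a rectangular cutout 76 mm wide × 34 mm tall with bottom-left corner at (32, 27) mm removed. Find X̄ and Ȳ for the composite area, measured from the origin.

X̄ = 94.75 mm, Ȳ = 109.37 mm

plate: A = 180 × 220 = 39600.00, centroid at (90.00, 110.00).
hole 1: A = −(59 × 72) = -4248.00, centroid at (65.50, 155.00).
hole 2: A = −(76 × 34) = -2584.00, centroid at (70.00, 44.00).
ΣA = 32768.00 mm², ΣAX̄ = 3104876.00 mm³, ΣAȲ = 3583864.00 mm³.
X̄ = 3104876.00/32768.00 = 94.75 mm; Ȳ = 3583864.00/32768.00 = 109.37 mm.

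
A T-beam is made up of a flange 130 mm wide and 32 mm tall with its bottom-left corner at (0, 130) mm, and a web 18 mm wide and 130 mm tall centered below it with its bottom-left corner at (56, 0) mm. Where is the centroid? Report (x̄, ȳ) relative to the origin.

x̄ = 65.00 mm, ȳ = 116.84 mm

web: A = 18 × 130 = 2340.00, centroid at (65.00, 65.00).
flange: A = 130 × 32 = 4160.00, centroid at (65.00, 146.00).
ΣA = 6500.00 mm²
ΣAx̄ = (2340.00)(65.00) + (4160.00)(65.00) = 422500.00 mm³
ΣAȳ = (2340.00)(65.00) + (4160.00)(146.00) = 759460.00 mm³
x̄ = 422500.00 / 6500.00 = 65.00 mm
ȳ = 759460.00 / 6500.00 = 116.84 mm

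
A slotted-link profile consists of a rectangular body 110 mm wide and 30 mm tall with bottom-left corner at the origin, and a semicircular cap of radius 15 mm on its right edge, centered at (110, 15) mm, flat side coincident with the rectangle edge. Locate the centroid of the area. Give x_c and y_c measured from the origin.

rectangular body: A = 110 × 30 = 3300.00, centroid at (55.00, 15.00).
semicircular end: A = ½π·15² = 353.43, centroid at (116.37, 15.00).
ΣA = 3653.43 mm², ΣAx_c = 222627.21 mm³, ΣAy_c = 54801.44 mm³.
x_c = 222627.21/3653.43 = 60.94 mm; y_c = 54801.44/3653.43 = 15.00 mm.

x_c = 60.94 mm, y_c = 15.00 mm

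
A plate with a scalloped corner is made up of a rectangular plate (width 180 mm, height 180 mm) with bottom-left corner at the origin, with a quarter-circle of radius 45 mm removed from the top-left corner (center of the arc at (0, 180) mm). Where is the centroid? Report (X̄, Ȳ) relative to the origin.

X̄ = 93.66 mm, Ȳ = 86.34 mm

plate: A = 180 × 180 = 32400.00, centroid at (90.00, 90.00).
removed quarter-circle: A = −¼π·45² = -1590.43, centroid at (19.10, 160.90).
ΣA = 30809.57 mm², ΣAX̄ = 2885625.00 mm³, ΣAȲ = 2660097.37 mm³.
X̄ = 2885625.00/30809.57 = 93.66 mm; Ȳ = 2660097.37/30809.57 = 86.34 mm.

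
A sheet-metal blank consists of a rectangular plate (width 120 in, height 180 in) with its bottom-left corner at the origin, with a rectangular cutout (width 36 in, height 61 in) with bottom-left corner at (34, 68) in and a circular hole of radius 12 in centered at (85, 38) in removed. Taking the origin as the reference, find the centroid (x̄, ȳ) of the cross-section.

Part | A | x̄ᵢ | ȳᵢ | A·x̄ᵢ | A·ȳᵢ
plate | 21600.00 | 60.00 | 90.00 | 1296000.00 | 1944000.00
hole 1 | -2196.00 | 52.00 | 98.50 | -114192.00 | -216306.00
hole 2 | -452.39 | 85.00 | 38.00 | -38453.09 | -17190.80
Σ | 18951.61 |  |  | 1143354.91 | 1710503.20
x̄ = 1143354.91 / 18951.61 = 60.33 in
ȳ = 1710503.20 / 18951.61 = 90.26 in

x̄ = 60.33 in, ȳ = 90.26 in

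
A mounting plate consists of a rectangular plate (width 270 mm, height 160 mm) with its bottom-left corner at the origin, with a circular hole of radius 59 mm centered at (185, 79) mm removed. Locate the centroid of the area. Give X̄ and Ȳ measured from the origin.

X̄ = 118.05 mm, Ȳ = 80.34 mm

plate: A = 270 × 160 = 43200.00, centroid at (135.00, 80.00).
hole: A = −π·59² = -10935.88, centroid at (185.00, 79.00).
ΣA = 32264.12 mm², ΣAX̄ = 3808861.45 mm³, ΣAȲ = 2592065.16 mm³.
X̄ = 3808861.45/32264.12 = 118.05 mm; Ȳ = 2592065.16/32264.12 = 80.34 mm.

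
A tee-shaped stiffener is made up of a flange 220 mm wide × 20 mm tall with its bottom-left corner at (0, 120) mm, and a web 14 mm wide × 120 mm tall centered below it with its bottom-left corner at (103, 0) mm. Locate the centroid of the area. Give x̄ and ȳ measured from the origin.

web: A = 14 × 120 = 1680.00, centroid at (110.00, 60.00).
flange: A = 220 × 20 = 4400.00, centroid at (110.00, 130.00).
ΣA = 6080.00 mm²
ΣAx̄ = (1680.00)(110.00) + (4400.00)(110.00) = 668800.00 mm³
ΣAȳ = (1680.00)(60.00) + (4400.00)(130.00) = 672800.00 mm³
x̄ = 668800.00 / 6080.00 = 110.00 mm
ȳ = 672800.00 / 6080.00 = 110.66 mm

x̄ = 110.00 mm, ȳ = 110.66 mm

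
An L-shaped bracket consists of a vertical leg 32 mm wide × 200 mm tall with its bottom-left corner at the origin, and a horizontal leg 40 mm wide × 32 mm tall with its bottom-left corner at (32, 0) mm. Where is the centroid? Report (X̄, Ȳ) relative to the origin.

vertical leg: A = 32 × 200 = 6400.00, centroid at (16.00, 100.00).
horizontal leg: A = 40 × 32 = 1280.00, centroid at (52.00, 16.00).
ΣA = 7680.00 mm², ΣAX̄ = 168960.00 mm³, ΣAȲ = 660480.00 mm³.
X̄ = 168960.00/7680.00 = 22.00 mm; Ȳ = 660480.00/7680.00 = 86.00 mm.

X̄ = 22.00 mm, Ȳ = 86.00 mm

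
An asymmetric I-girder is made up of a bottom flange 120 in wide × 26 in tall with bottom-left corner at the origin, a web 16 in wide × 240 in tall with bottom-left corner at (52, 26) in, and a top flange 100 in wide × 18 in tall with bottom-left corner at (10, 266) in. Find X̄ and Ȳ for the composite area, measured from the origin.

X̄ = 60.00 in, Ȳ = 125.14 in

bottom flange: A = 120 × 26 = 3120.00, centroid at (60.00, 13.00).
web: A = 16 × 240 = 3840.00, centroid at (60.00, 146.00).
top flange: A = 100 × 18 = 1800.00, centroid at (60.00, 275.00).
ΣA = 8760.00 in², ΣAX̄ = 525600.00 in³, ΣAȲ = 1096200.00 in³.
X̄ = 525600.00/8760.00 = 60.00 in; Ȳ = 1096200.00/8760.00 = 125.14 in.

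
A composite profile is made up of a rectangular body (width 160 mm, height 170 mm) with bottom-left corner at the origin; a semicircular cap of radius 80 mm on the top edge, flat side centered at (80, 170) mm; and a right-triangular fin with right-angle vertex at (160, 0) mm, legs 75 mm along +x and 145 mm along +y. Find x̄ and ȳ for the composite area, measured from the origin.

rectangular body: A = 160 × 170 = 27200.00, centroid at (80.00, 85.00).
semicircular top: A = ½π·80² = 10053.10, centroid at (80.00, 203.95).
triangular fin: A = ½·75·145 = 5437.50, centroid at (185.00, 48.33).
ΣA = 42690.60 mm², ΣAx̄ = 3986185.22 mm³, ΣAȳ = 4625172.24 mm³.
x̄ = 3986185.22/42690.60 = 93.37 mm; ȳ = 4625172.24/42690.60 = 108.34 mm.

x̄ = 93.37 mm, ȳ = 108.34 mm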